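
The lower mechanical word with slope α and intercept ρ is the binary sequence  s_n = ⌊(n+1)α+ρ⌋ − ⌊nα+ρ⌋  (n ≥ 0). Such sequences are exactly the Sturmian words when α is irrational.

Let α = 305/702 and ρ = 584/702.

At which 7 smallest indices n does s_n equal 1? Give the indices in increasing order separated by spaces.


n=0: ⌊889/702⌋−⌊584/702⌋ = 1−0 = 1  ← one
n=1: ⌊1194/702⌋−⌊889/702⌋ = 1−1 = 0
n=2: ⌊1499/702⌋−⌊1194/702⌋ = 2−1 = 1  ← one
n=3: ⌊1804/702⌋−⌊1499/702⌋ = 2−2 = 0
n=4: ⌊2109/702⌋−⌊1804/702⌋ = 3−2 = 1  ← one
n=5: ⌊2414/702⌋−⌊2109/702⌋ = 3−3 = 0
n=6: ⌊2719/702⌋−⌊2414/702⌋ = 3−3 = 0
n=7: ⌊3024/702⌋−⌊2719/702⌋ = 4−3 = 1  ← one
n=8: ⌊3329/702⌋−⌊3024/702⌋ = 4−4 = 0
n=9: ⌊3634/702⌋−⌊3329/702⌋ = 5−4 = 1  ← one
n=10: ⌊3939/702⌋−⌊3634/702⌋ = 5−5 = 0
n=11: ⌊4244/702⌋−⌊3939/702⌋ = 6−5 = 1  ← one
n=12: ⌊4549/702⌋−⌊4244/702⌋ = 6−6 = 0
n=13: ⌊4854/702⌋−⌊4549/702⌋ = 6−6 = 0
n=14: ⌊5159/702⌋−⌊4854/702⌋ = 7−6 = 1  ← one
positions of the first 7 ones: 0 2 4 7 9 11 14

0 2 4 7 9 11 14


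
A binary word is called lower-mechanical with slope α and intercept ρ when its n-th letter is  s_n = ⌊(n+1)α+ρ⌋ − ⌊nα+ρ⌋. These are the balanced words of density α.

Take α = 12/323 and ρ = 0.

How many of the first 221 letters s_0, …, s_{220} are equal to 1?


8

#1s = Σ_{n=0}^{220} s_n = Σ_{n=0}^{220} (⌊(n+1)α+ρ⌋ − ⌊nα+ρ⌋)
the sum telescopes: every ⌊nα+ρ⌋ with 0 < n < 221 appears once with + and once with −, leaving ⌊221α+ρ⌋ − ⌊0·α+ρ⌋
221α + ρ = (221·12) / 323 = 2652/323
ρ = 0/323
⌊2652/323⌋ = 8,  ⌊0/323⌋ = 0
#1s = 8 − 0 = 8


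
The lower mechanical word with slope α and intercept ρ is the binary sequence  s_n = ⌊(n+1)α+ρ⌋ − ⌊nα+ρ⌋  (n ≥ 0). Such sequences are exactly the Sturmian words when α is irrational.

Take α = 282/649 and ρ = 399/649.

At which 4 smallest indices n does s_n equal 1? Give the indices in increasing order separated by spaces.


n=0: ⌊681/649⌋−⌊399/649⌋ = 1−0 = 1  ← one
n=1: ⌊963/649⌋−⌊681/649⌋ = 1−1 = 0
n=2: ⌊1245/649⌋−⌊963/649⌋ = 1−1 = 0
n=3: ⌊1527/649⌋−⌊1245/649⌋ = 2−1 = 1  ← one
n=4: ⌊1809/649⌋−⌊1527/649⌋ = 2−2 = 0
n=5: ⌊2091/649⌋−⌊1809/649⌋ = 3−2 = 1  ← one
n=6: ⌊2373/649⌋−⌊2091/649⌋ = 3−3 = 0
n=7: ⌊2655/649⌋−⌊2373/649⌋ = 4−3 = 1  ← one
positions of the first 4 ones: 0 3 5 7

0 3 5 7


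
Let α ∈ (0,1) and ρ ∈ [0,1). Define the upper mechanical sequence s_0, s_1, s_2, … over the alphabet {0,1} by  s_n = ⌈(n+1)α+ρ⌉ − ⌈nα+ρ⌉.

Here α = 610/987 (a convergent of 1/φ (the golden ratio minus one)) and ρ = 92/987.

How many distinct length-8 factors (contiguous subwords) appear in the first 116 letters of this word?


9

t_n = ⌈(n·610+92)/987⌉ for n = 0 … 116:
  n=0…9: ⌈92/987⌉=1 ⌈702/987⌉=1 ⌈1312/987⌉=2 ⌈1922/987⌉=2 ⌈2532/987⌉=3 ⌈3142/987⌉=4 ⌈3752/987⌉=4 ⌈4362/987⌉=5 ⌈4972/987⌉=6 ⌈5582/987⌉=6
  n=10…19: ⌈6192/987⌉=7 ⌈6802/987⌉=7 ⌈7412/987⌉=8 ⌈8022/987⌉=9 ⌈8632/987⌉=9 ⌈9242/987⌉=10 ⌈9852/987⌉=10 ⌈10462/987⌉=11 ⌈11072/987⌉=12 ⌈11682/987⌉=12
  n=20…29: ⌈12292/987⌉=13 ⌈12902/987⌉=14 ⌈13512/987⌉=14 ⌈14122/987⌉=15 ⌈14732/987⌉=15 ⌈15342/987⌉=16 ⌈15952/987⌉=17 ⌈16562/987⌉=17 ⌈17172/987⌉=18 ⌈17782/987⌉=19
  n=30…39: ⌈18392/987⌉=19 ⌈19002/987⌉=20 ⌈19612/987⌉=20 ⌈20222/987⌉=21 ⌈20832/987⌉=22 ⌈21442/987⌉=22 ⌈22052/987⌉=23 ⌈22662/987⌉=23 ⌈23272/987⌉=24 ⌈23882/987⌉=25
  n=40…49: ⌈24492/987⌉=25 ⌈25102/987⌉=26 ⌈25712/987⌉=27 ⌈26322/987⌉=27 ⌈26932/987⌉=28 ⌈27542/987⌉=28 ⌈28152/987⌉=29 ⌈28762/987⌉=30 ⌈29372/987⌉=30 ⌈29982/987⌉=31
  n=50…59: ⌈30592/987⌉=31 ⌈31202/987⌉=32 ⌈31812/987⌉=33 ⌈32422/987⌉=33 ⌈33032/987⌉=34 ⌈33642/987⌉=35 ⌈34252/987⌉=35 ⌈34862/987⌉=36 ⌈35472/987⌉=36 ⌈36082/987⌉=37
  n=60…69: ⌈36692/987⌉=38 ⌈37302/987⌉=38 ⌈37912/987⌉=39 ⌈38522/987⌉=40 ⌈39132/987⌉=40 ⌈39742/987⌉=41 ⌈40352/987⌉=41 ⌈40962/987⌉=42 ⌈41572/987⌉=43 ⌈42182/987⌉=43
  n=70…79: ⌈42792/987⌉=44 ⌈43402/987⌉=44 ⌈44012/987⌉=45 ⌈44622/987⌉=46 ⌈45232/987⌉=46 ⌈45842/987⌉=47 ⌈46452/987⌉=48 ⌈47062/987⌉=48 ⌈47672/987⌉=49 ⌈48282/987⌉=49
  n=80…89: ⌈48892/987⌉=50 ⌈49502/987⌉=51 ⌈50112/987⌉=51 ⌈50722/987⌉=52 ⌈51332/987⌉=53 ⌈51942/987⌉=53 ⌈52552/987⌉=54 ⌈53162/987⌉=54 ⌈53772/987⌉=55 ⌈54382/987⌉=56
  n=90…99: ⌈54992/987⌉=56 ⌈55602/987⌉=57 ⌈56212/987⌉=57 ⌈56822/987⌉=58 ⌈57432/987⌉=59 ⌈58042/987⌉=59 ⌈58652/987⌉=60 ⌈59262/987⌉=61 ⌈59872/987⌉=61 ⌈60482/987⌉=62
  n=100…109: ⌈61092/987⌉=62 ⌈61702/987⌉=63 ⌈62312/987⌉=64 ⌈62922/987⌉=64 ⌈63532/987⌉=65 ⌈64142/987⌉=65 ⌈64752/987⌉=66 ⌈65362/987⌉=67 ⌈65972/987⌉=67 ⌈66582/987⌉=68
  n=110…116: ⌈67192/987⌉=69 ⌈67802/987⌉=69 ⌈68412/987⌉=70 ⌈69022/987⌉=70 ⌈69632/987⌉=71 ⌈70242/987⌉=72 ⌈70852/987⌉=72
s_n = t_(n+1) − t_n for n = 0 … 115 gives
prefix = 01011011010110101101101011011010110101101101011010110110101101101011010110110101101101011010110110101101011011010110
slide a length-8 window over [0..7] … [108..115] (109 windows); first occurrence of each distinct factor:
  [  0..  7] 01011011
  [  1..  8] 10110110
  [  2..  9] 01101101
  [  3.. 10] 11011010
  [  4.. 11] 10110101
  [  5.. 12] 01101011
  [  6.. 13] 11010110
  [  7.. 14] 10101101
  [  8.. 15] 01011010
  (the other 100 windows repeat one of these)
distinct factors: {01011010, 01011011, 01101011, 01101101, 10101101, 10110101, 10110110, 11010110, 11011010}
count = 9  (Sturmian bound for length 8 is 9)


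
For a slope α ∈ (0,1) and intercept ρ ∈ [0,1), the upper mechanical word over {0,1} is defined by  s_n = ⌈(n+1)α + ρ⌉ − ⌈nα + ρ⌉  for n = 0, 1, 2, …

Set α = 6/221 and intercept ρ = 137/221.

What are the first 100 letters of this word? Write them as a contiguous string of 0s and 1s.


n=0: ⌈(1·6+137)/221⌉ − ⌈(0·6+137)/221⌉ = ⌈143/221⌉ − ⌈137/221⌉ = 1 − 1 = 0
n=1: ⌈(2·6+137)/221⌉ − ⌈(1·6+137)/221⌉ = ⌈149/221⌉ − ⌈143/221⌉ = 1 − 1 = 0
n=2: ⌈(3·6+137)/221⌉ − ⌈(2·6+137)/221⌉ = ⌈155/221⌉ − ⌈149/221⌉ = 1 − 1 = 0
n=3: ⌈(4·6+137)/221⌉ − ⌈(3·6+137)/221⌉ = ⌈161/221⌉ − ⌈155/221⌉ = 1 − 1 = 0
n=4: ⌈(5·6+137)/221⌉ − ⌈(4·6+137)/221⌉ = ⌈167/221⌉ − ⌈161/221⌉ = 1 − 1 = 0
n=5: ⌈(6·6+137)/221⌉ − ⌈(5·6+137)/221⌉ = ⌈173/221⌉ − ⌈167/221⌉ = 1 − 1 = 0
n=6: ⌈(7·6+137)/221⌉ − ⌈(6·6+137)/221⌉ = ⌈179/221⌉ − ⌈173/221⌉ = 1 − 1 = 0
n=7: ⌈(8·6+137)/221⌉ − ⌈(7·6+137)/221⌉ = ⌈185/221⌉ − ⌈179/221⌉ = 1 − 1 = 0
n=8: ⌈(9·6+137)/221⌉ − ⌈(8·6+137)/221⌉ = ⌈191/221⌉ − ⌈185/221⌉ = 1 − 1 = 0
n=9: ⌈(10·6+137)/221⌉ − ⌈(9·6+137)/221⌉ = ⌈197/221⌉ − ⌈191/221⌉ = 1 − 1 = 0
n=10: ⌈(11·6+137)/221⌉ − ⌈(10·6+137)/221⌉ = ⌈203/221⌉ − ⌈197/221⌉ = 1 − 1 = 0
n=11: ⌈(12·6+137)/221⌉ − ⌈(11·6+137)/221⌉ = ⌈209/221⌉ − ⌈203/221⌉ = 1 − 1 = 0
n=12: ⌈(13·6+137)/221⌉ − ⌈(12·6+137)/221⌉ = ⌈215/221⌉ − ⌈209/221⌉ = 1 − 1 = 0
n=13: ⌈(14·6+137)/221⌉ − ⌈(13·6+137)/221⌉ = ⌈221/221⌉ − ⌈215/221⌉ = 1 − 1 = 0
n=14: ⌈(15·6+137)/221⌉ − ⌈(14·6+137)/221⌉ = ⌈227/221⌉ − ⌈221/221⌉ = 2 − 1 = 1
n=15: ⌈(16·6+137)/221⌉ − ⌈(15·6+137)/221⌉ = ⌈233/221⌉ − ⌈227/221⌉ = 2 − 2 = 0
n=16: ⌈(17·6+137)/221⌉ − ⌈(16·6+137)/221⌉ = ⌈239/221⌉ − ⌈233/221⌉ = 2 − 2 = 0
n=17: ⌈(18·6+137)/221⌉ − ⌈(17·6+137)/221⌉ = ⌈245/221⌉ − ⌈239/221⌉ = 2 − 2 = 0
n=18: ⌈(19·6+137)/221⌉ − ⌈(18·6+137)/221⌉ = ⌈251/221⌉ − ⌈245/221⌉ = 2 − 2 = 0
n=19: ⌈(20·6+137)/221⌉ − ⌈(19·6+137)/221⌉ = ⌈257/221⌉ − ⌈251/221⌉ = 2 − 2 = 0
n=20: ⌈(21·6+137)/221⌉ − ⌈(20·6+137)/221⌉ = ⌈263/221⌉ − ⌈257/221⌉ = 2 − 2 = 0
n=21: ⌈(22·6+137)/221⌉ − ⌈(21·6+137)/221⌉ = ⌈269/221⌉ − ⌈263/221⌉ = 2 − 2 = 0
n=22: ⌈(23·6+137)/221⌉ − ⌈(22·6+137)/221⌉ = ⌈275/221⌉ − ⌈269/221⌉ = 2 − 2 = 0
n=23: ⌈(24·6+137)/221⌉ − ⌈(23·6+137)/221⌉ = ⌈281/221⌉ − ⌈275/221⌉ = 2 − 2 = 0
n=24: ⌈(25·6+137)/221⌉ − ⌈(24·6+137)/221⌉ = ⌈287/221⌉ − ⌈281/221⌉ = 2 − 2 = 0
n=25: ⌈(26·6+137)/221⌉ − ⌈(25·6+137)/221⌉ = ⌈293/221⌉ − ⌈287/221⌉ = 2 − 2 = 0
n=26: ⌈(27·6+137)/221⌉ − ⌈(26·6+137)/221⌉ = ⌈299/221⌉ − ⌈293/221⌉ = 2 − 2 = 0
n=27: ⌈(28·6+137)/221⌉ − ⌈(27·6+137)/221⌉ = ⌈305/221⌉ − ⌈299/221⌉ = 2 − 2 = 0
n=28: ⌈(29·6+137)/221⌉ − ⌈(28·6+137)/221⌉ = ⌈311/221⌉ − ⌈305/221⌉ = 2 − 2 = 0
n=29: ⌈(30·6+137)/221⌉ − ⌈(29·6+137)/221⌉ = ⌈317/221⌉ − ⌈311/221⌉ = 2 − 2 = 0
n=30: ⌈(31·6+137)/221⌉ − ⌈(30·6+137)/221⌉ = ⌈323/221⌉ − ⌈317/221⌉ = 2 − 2 = 0
n=31: ⌈(32·6+137)/221⌉ − ⌈(31·6+137)/221⌉ = ⌈329/221⌉ − ⌈323/221⌉ = 2 − 2 = 0
n=32: ⌈(33·6+137)/221⌉ − ⌈(32·6+137)/221⌉ = ⌈335/221⌉ − ⌈329/221⌉ = 2 − 2 = 0
n=33: ⌈(34·6+137)/221⌉ − ⌈(33·6+137)/221⌉ = ⌈341/221⌉ − ⌈335/221⌉ = 2 − 2 = 0
n=34: ⌈(35·6+137)/221⌉ − ⌈(34·6+137)/221⌉ = ⌈347/221⌉ − ⌈341/221⌉ = 2 − 2 = 0
n=35: ⌈(36·6+137)/221⌉ − ⌈(35·6+137)/221⌉ = ⌈353/221⌉ − ⌈347/221⌉ = 2 − 2 = 0
n=36: ⌈(37·6+137)/221⌉ − ⌈(36·6+137)/221⌉ = ⌈359/221⌉ − ⌈353/221⌉ = 2 − 2 = 0
n=37: ⌈(38·6+137)/221⌉ − ⌈(37·6+137)/221⌉ = ⌈365/221⌉ − ⌈359/221⌉ = 2 − 2 = 0
n=38: ⌈(39·6+137)/221⌉ − ⌈(38·6+137)/221⌉ = ⌈371/221⌉ − ⌈365/221⌉ = 2 − 2 = 0
n=39: ⌈(40·6+137)/221⌉ − ⌈(39·6+137)/221⌉ = ⌈377/221⌉ − ⌈371/221⌉ = 2 − 2 = 0
n=40: ⌈(41·6+137)/221⌉ − ⌈(40·6+137)/221⌉ = ⌈383/221⌉ − ⌈377/221⌉ = 2 − 2 = 0
n=41: ⌈(42·6+137)/221⌉ − ⌈(41·6+137)/221⌉ = ⌈389/221⌉ − ⌈383/221⌉ = 2 − 2 = 0
n=42: ⌈(43·6+137)/221⌉ − ⌈(42·6+137)/221⌉ = ⌈395/221⌉ − ⌈389/221⌉ = 2 − 2 = 0
n=43: ⌈(44·6+137)/221⌉ − ⌈(43·6+137)/221⌉ = ⌈401/221⌉ − ⌈395/221⌉ = 2 − 2 = 0
n=44: ⌈(45·6+137)/221⌉ − ⌈(44·6+137)/221⌉ = ⌈407/221⌉ − ⌈401/221⌉ = 2 − 2 = 0
n=45: ⌈(46·6+137)/221⌉ − ⌈(45·6+137)/221⌉ = ⌈413/221⌉ − ⌈407/221⌉ = 2 − 2 = 0
n=46: ⌈(47·6+137)/221⌉ − ⌈(46·6+137)/221⌉ = ⌈419/221⌉ − ⌈413/221⌉ = 2 − 2 = 0
n=47: ⌈(48·6+137)/221⌉ − ⌈(47·6+137)/221⌉ = ⌈425/221⌉ − ⌈419/221⌉ = 2 − 2 = 0
n=48: ⌈(49·6+137)/221⌉ − ⌈(48·6+137)/221⌉ = ⌈431/221⌉ − ⌈425/221⌉ = 2 − 2 = 0
n=49: ⌈(50·6+137)/221⌉ − ⌈(49·6+137)/221⌉ = ⌈437/221⌉ − ⌈431/221⌉ = 2 − 2 = 0
n=50: ⌈(51·6+137)/221⌉ − ⌈(50·6+137)/221⌉ = ⌈443/221⌉ − ⌈437/221⌉ = 3 − 2 = 1
n=51: ⌈(52·6+137)/221⌉ − ⌈(51·6+137)/221⌉ = ⌈449/221⌉ − ⌈443/221⌉ = 3 − 3 = 0
n=52: ⌈(53·6+137)/221⌉ − ⌈(52·6+137)/221⌉ = ⌈455/221⌉ − ⌈449/221⌉ = 3 − 3 = 0
n=53: ⌈(54·6+137)/221⌉ − ⌈(53·6+137)/221⌉ = ⌈461/221⌉ − ⌈455/221⌉ = 3 − 3 = 0
n=54: ⌈(55·6+137)/221⌉ − ⌈(54·6+137)/221⌉ = ⌈467/221⌉ − ⌈461/221⌉ = 3 − 3 = 0
n=55: ⌈(56·6+137)/221⌉ − ⌈(55·6+137)/221⌉ = ⌈473/221⌉ − ⌈467/221⌉ = 3 − 3 = 0
n=56: ⌈(57·6+137)/221⌉ − ⌈(56·6+137)/221⌉ = ⌈479/221⌉ − ⌈473/221⌉ = 3 − 3 = 0
n=57: ⌈(58·6+137)/221⌉ − ⌈(57·6+137)/221⌉ = ⌈485/221⌉ − ⌈479/221⌉ = 3 − 3 = 0
n=58: ⌈(59·6+137)/221⌉ − ⌈(58·6+137)/221⌉ = ⌈491/221⌉ − ⌈485/221⌉ = 3 − 3 = 0
n=59: ⌈(60·6+137)/221⌉ − ⌈(59·6+137)/221⌉ = ⌈497/221⌉ − ⌈491/221⌉ = 3 − 3 = 0
n=60: ⌈(61·6+137)/221⌉ − ⌈(60·6+137)/221⌉ = ⌈503/221⌉ − ⌈497/221⌉ = 3 − 3 = 0
n=61: ⌈(62·6+137)/221⌉ − ⌈(61·6+137)/221⌉ = ⌈509/221⌉ − ⌈503/221⌉ = 3 − 3 = 0
n=62: ⌈(63·6+137)/221⌉ − ⌈(62·6+137)/221⌉ = ⌈515/221⌉ − ⌈509/221⌉ = 3 − 3 = 0
n=63: ⌈(64·6+137)/221⌉ − ⌈(63·6+137)/221⌉ = ⌈521/221⌉ − ⌈515/221⌉ = 3 − 3 = 0
n=64: ⌈(65·6+137)/221⌉ − ⌈(64·6+137)/221⌉ = ⌈527/221⌉ − ⌈521/221⌉ = 3 − 3 = 0
n=65: ⌈(66·6+137)/221⌉ − ⌈(65·6+137)/221⌉ = ⌈533/221⌉ − ⌈527/221⌉ = 3 − 3 = 0
n=66: ⌈(67·6+137)/221⌉ − ⌈(66·6+137)/221⌉ = ⌈539/221⌉ − ⌈533/221⌉ = 3 − 3 = 0
n=67: ⌈(68·6+137)/221⌉ − ⌈(67·6+137)/221⌉ = ⌈545/221⌉ − ⌈539/221⌉ = 3 − 3 = 0
n=68: ⌈(69·6+137)/221⌉ − ⌈(68·6+137)/221⌉ = ⌈551/221⌉ − ⌈545/221⌉ = 3 − 3 = 0
n=69: ⌈(70·6+137)/221⌉ − ⌈(69·6+137)/221⌉ = ⌈557/221⌉ − ⌈551/221⌉ = 3 − 3 = 0
n=70: ⌈(71·6+137)/221⌉ − ⌈(70·6+137)/221⌉ = ⌈563/221⌉ − ⌈557/221⌉ = 3 − 3 = 0
n=71: ⌈(72·6+137)/221⌉ − ⌈(71·6+137)/221⌉ = ⌈569/221⌉ − ⌈563/221⌉ = 3 − 3 = 0
n=72: ⌈(73·6+137)/221⌉ − ⌈(72·6+137)/221⌉ = ⌈575/221⌉ − ⌈569/221⌉ = 3 − 3 = 0
n=73: ⌈(74·6+137)/221⌉ − ⌈(73·6+137)/221⌉ = ⌈581/221⌉ − ⌈575/221⌉ = 3 − 3 = 0
n=74: ⌈(75·6+137)/221⌉ − ⌈(74·6+137)/221⌉ = ⌈587/221⌉ − ⌈581/221⌉ = 3 − 3 = 0
n=75: ⌈(76·6+137)/221⌉ − ⌈(75·6+137)/221⌉ = ⌈593/221⌉ − ⌈587/221⌉ = 3 − 3 = 0
n=76: ⌈(77·6+137)/221⌉ − ⌈(76·6+137)/221⌉ = ⌈599/221⌉ − ⌈593/221⌉ = 3 − 3 = 0
n=77: ⌈(78·6+137)/221⌉ − ⌈(77·6+137)/221⌉ = ⌈605/221⌉ − ⌈599/221⌉ = 3 − 3 = 0
n=78: ⌈(79·6+137)/221⌉ − ⌈(78·6+137)/221⌉ = ⌈611/221⌉ − ⌈605/221⌉ = 3 − 3 = 0
n=79: ⌈(80·6+137)/221⌉ − ⌈(79·6+137)/221⌉ = ⌈617/221⌉ − ⌈611/221⌉ = 3 − 3 = 0
n=80: ⌈(81·6+137)/221⌉ − ⌈(80·6+137)/221⌉ = ⌈623/221⌉ − ⌈617/221⌉ = 3 − 3 = 0
n=81: ⌈(82·6+137)/221⌉ − ⌈(81·6+137)/221⌉ = ⌈629/221⌉ − ⌈623/221⌉ = 3 − 3 = 0
n=82: ⌈(83·6+137)/221⌉ − ⌈(82·6+137)/221⌉ = ⌈635/221⌉ − ⌈629/221⌉ = 3 − 3 = 0
n=83: ⌈(84·6+137)/221⌉ − ⌈(83·6+137)/221⌉ = ⌈641/221⌉ − ⌈635/221⌉ = 3 − 3 = 0
n=84: ⌈(85·6+137)/221⌉ − ⌈(84·6+137)/221⌉ = ⌈647/221⌉ − ⌈641/221⌉ = 3 − 3 = 0
n=85: ⌈(86·6+137)/221⌉ − ⌈(85·6+137)/221⌉ = ⌈653/221⌉ − ⌈647/221⌉ = 3 − 3 = 0
n=86: ⌈(87·6+137)/221⌉ − ⌈(86·6+137)/221⌉ = ⌈659/221⌉ − ⌈653/221⌉ = 3 − 3 = 0
n=87: ⌈(88·6+137)/221⌉ − ⌈(87·6+137)/221⌉ = ⌈665/221⌉ − ⌈659/221⌉ = 4 − 3 = 1
n=88: ⌈(89·6+137)/221⌉ − ⌈(88·6+137)/221⌉ = ⌈671/221⌉ − ⌈665/221⌉ = 4 − 4 = 0
n=89: ⌈(90·6+137)/221⌉ − ⌈(89·6+137)/221⌉ = ⌈677/221⌉ − ⌈671/221⌉ = 4 − 4 = 0
n=90: ⌈(91·6+137)/221⌉ − ⌈(90·6+137)/221⌉ = ⌈683/221⌉ − ⌈677/221⌉ = 4 − 4 = 0
n=91: ⌈(92·6+137)/221⌉ − ⌈(91·6+137)/221⌉ = ⌈689/221⌉ − ⌈683/221⌉ = 4 − 4 = 0
n=92: ⌈(93·6+137)/221⌉ − ⌈(92·6+137)/221⌉ = ⌈695/221⌉ − ⌈689/221⌉ = 4 − 4 = 0
n=93: ⌈(94·6+137)/221⌉ − ⌈(93·6+137)/221⌉ = ⌈701/221⌉ − ⌈695/221⌉ = 4 − 4 = 0
n=94: ⌈(95·6+137)/221⌉ − ⌈(94·6+137)/221⌉ = ⌈707/221⌉ − ⌈701/221⌉ = 4 − 4 = 0
n=95: ⌈(96·6+137)/221⌉ − ⌈(95·6+137)/221⌉ = ⌈713/221⌉ − ⌈707/221⌉ = 4 − 4 = 0
n=96: ⌈(97·6+137)/221⌉ − ⌈(96·6+137)/221⌉ = ⌈719/221⌉ − ⌈713/221⌉ = 4 − 4 = 0
n=97: ⌈(98·6+137)/221⌉ − ⌈(97·6+137)/221⌉ = ⌈725/221⌉ − ⌈719/221⌉ = 4 − 4 = 0
n=98: ⌈(99·6+137)/221⌉ − ⌈(98·6+137)/221⌉ = ⌈731/221⌉ − ⌈725/221⌉ = 4 − 4 = 0
n=99: ⌈(100·6+137)/221⌉ − ⌈(99·6+137)/221⌉ = ⌈737/221⌉ − ⌈731/221⌉ = 4 − 4 = 0

0000000000000010000000000000000000000000000000000010000000000000000000000000000000000001000000000000


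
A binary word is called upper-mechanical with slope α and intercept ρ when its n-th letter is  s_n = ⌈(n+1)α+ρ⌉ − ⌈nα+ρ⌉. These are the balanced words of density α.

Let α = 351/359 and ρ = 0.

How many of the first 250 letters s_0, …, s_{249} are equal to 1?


#1s = Σ_{n=0}^{249} s_n = Σ_{n=0}^{249} (⌈(n+1)α+ρ⌉ − ⌈nα+ρ⌉)
the sum telescopes: every ⌈nα+ρ⌉ with 0 < n < 250 appears once with + and once with −, leaving ⌈250α+ρ⌉ − ⌈0·α+ρ⌉
250α + ρ = (250·351) / 359 = 87750/359
ρ = 0/359
⌈87750/359⌉ = 245,  ⌈0/359⌉ = 0
#1s = 245 − 0 = 245

245


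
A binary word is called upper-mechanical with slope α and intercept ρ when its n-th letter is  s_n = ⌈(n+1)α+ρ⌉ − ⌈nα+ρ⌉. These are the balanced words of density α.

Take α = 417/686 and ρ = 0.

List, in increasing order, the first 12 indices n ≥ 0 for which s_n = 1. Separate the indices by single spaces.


0 1 3 4 6 8 9 11 13 14 16 18

n=0: ⌈417/686⌉−⌈0/686⌉ = 1−0 = 1  ← one
n=1: ⌈834/686⌉−⌈417/686⌉ = 2−1 = 1  ← one
n=2: ⌈1251/686⌉−⌈834/686⌉ = 2−2 = 0
n=3: ⌈1668/686⌉−⌈1251/686⌉ = 3−2 = 1  ← one
n=4: ⌈2085/686⌉−⌈1668/686⌉ = 4−3 = 1  ← one
n=5: ⌈2502/686⌉−⌈2085/686⌉ = 4−4 = 0
n=6: ⌈2919/686⌉−⌈2502/686⌉ = 5−4 = 1  ← one
n=7: ⌈3336/686⌉−⌈2919/686⌉ = 5−5 = 0
n=8: ⌈3753/686⌉−⌈3336/686⌉ = 6−5 = 1  ← one
n=9: ⌈4170/686⌉−⌈3753/686⌉ = 7−6 = 1  ← one
n=10: ⌈4587/686⌉−⌈4170/686⌉ = 7−7 = 0
n=11: ⌈5004/686⌉−⌈4587/686⌉ = 8−7 = 1  ← one
n=12: ⌈5421/686⌉−⌈5004/686⌉ = 8−8 = 0
n=13: ⌈5838/686⌉−⌈5421/686⌉ = 9−8 = 1  ← one
n=14: ⌈6255/686⌉−⌈5838/686⌉ = 10−9 = 1  ← one
n=15: ⌈6672/686⌉−⌈6255/686⌉ = 10−10 = 0
n=16: ⌈7089/686⌉−⌈6672/686⌉ = 11−10 = 1  ← one
n=17: ⌈7506/686⌉−⌈7089/686⌉ = 11−11 = 0
n=18: ⌈7923/686⌉−⌈7506/686⌉ = 12−11 = 1  ← one
positions of the first 12 ones: 0 1 3 4 6 8 9 11 13 14 16 18


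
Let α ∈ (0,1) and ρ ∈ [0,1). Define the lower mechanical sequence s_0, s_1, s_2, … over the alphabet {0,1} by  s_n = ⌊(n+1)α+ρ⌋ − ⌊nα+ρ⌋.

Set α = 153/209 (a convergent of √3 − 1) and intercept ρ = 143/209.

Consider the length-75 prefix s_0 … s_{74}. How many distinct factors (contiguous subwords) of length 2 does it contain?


3

t_n = ⌊(n·153+143)/209⌋ for n = 0 … 75:
  n=0…9: ⌊143/209⌋=0 ⌊296/209⌋=1 ⌊449/209⌋=2 ⌊602/209⌋=2 ⌊755/209⌋=3 ⌊908/209⌋=4 ⌊1061/209⌋=5 ⌊1214/209⌋=5 ⌊1367/209⌋=6 ⌊1520/209⌋=7
  n=10…19: ⌊1673/209⌋=8 ⌊1826/209⌋=8 ⌊1979/209⌋=9 ⌊2132/209⌋=10 ⌊2285/209⌋=10 ⌊2438/209⌋=11 ⌊2591/209⌋=12 ⌊2744/209⌋=13 ⌊2897/209⌋=13 ⌊3050/209⌋=14
  n=20…29: ⌊3203/209⌋=15 ⌊3356/209⌋=16 ⌊3509/209⌋=16 ⌊3662/209⌋=17 ⌊3815/209⌋=18 ⌊3968/209⌋=18 ⌊4121/209⌋=19 ⌊4274/209⌋=20 ⌊4427/209⌋=21 ⌊4580/209⌋=21
  n=30…39: ⌊4733/209⌋=22 ⌊4886/209⌋=23 ⌊5039/209⌋=24 ⌊5192/209⌋=24 ⌊5345/209⌋=25 ⌊5498/209⌋=26 ⌊5651/209⌋=27 ⌊5804/209⌋=27 ⌊5957/209⌋=28 ⌊6110/209⌋=29
  n=40…49: ⌊6263/209⌋=29 ⌊6416/209⌋=30 ⌊6569/209⌋=31 ⌊6722/209⌋=32 ⌊6875/209⌋=32 ⌊7028/209⌋=33 ⌊7181/209⌋=34 ⌊7334/209⌋=35 ⌊7487/209⌋=35 ⌊7640/209⌋=36
  n=50…59: ⌊7793/209⌋=37 ⌊7946/209⌋=38 ⌊8099/209⌋=38 ⌊8252/209⌋=39 ⌊8405/209⌋=40 ⌊8558/209⌋=40 ⌊8711/209⌋=41 ⌊8864/209⌋=42 ⌊9017/209⌋=43 ⌊9170/209⌋=43
  n=60…69: ⌊9323/209⌋=44 ⌊9476/209⌋=45 ⌊9629/209⌋=46 ⌊9782/209⌋=46 ⌊9935/209⌋=47 ⌊10088/209⌋=48 ⌊10241/209⌋=49 ⌊10394/209⌋=49 ⌊10547/209⌋=50 ⌊10700/209⌋=51
  n=70…75: ⌊10853/209⌋=51 ⌊11006/209⌋=52 ⌊11159/209⌋=53 ⌊11312/209⌋=54 ⌊11465/209⌋=54 ⌊11618/209⌋=55
s_n = t_(n+1) − t_n for n = 0 … 74 gives
prefix = 110111011101101110111011011101110111011011101110111011011101110111011011101
slide a length-2 window over [0..1] … [73..74] (74 windows); first occurrence of each distinct factor:
  [  0..  1] 11
  [  1..  2] 10
  [  2..  3] 01
  (the other 71 windows repeat one of these)
distinct factors: {01, 10, 11}
count = 3  (Sturmian bound for length 2 is 3)


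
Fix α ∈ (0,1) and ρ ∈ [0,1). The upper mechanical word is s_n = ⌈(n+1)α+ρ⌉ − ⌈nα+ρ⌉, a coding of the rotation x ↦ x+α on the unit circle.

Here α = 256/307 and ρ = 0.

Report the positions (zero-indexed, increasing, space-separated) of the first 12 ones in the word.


0 1 2 3 4 5 7 8 9 10 11 13

n=0: ⌈256/307⌉−⌈0/307⌉ = 1−0 = 1  ← one
n=1: ⌈512/307⌉−⌈256/307⌉ = 2−1 = 1  ← one
n=2: ⌈768/307⌉−⌈512/307⌉ = 3−2 = 1  ← one
n=3: ⌈1024/307⌉−⌈768/307⌉ = 4−3 = 1  ← one
n=4: ⌈1280/307⌉−⌈1024/307⌉ = 5−4 = 1  ← one
n=5: ⌈1536/307⌉−⌈1280/307⌉ = 6−5 = 1  ← one
n=6: ⌈1792/307⌉−⌈1536/307⌉ = 6−6 = 0
n=7: ⌈2048/307⌉−⌈1792/307⌉ = 7−6 = 1  ← one
n=8: ⌈2304/307⌉−⌈2048/307⌉ = 8−7 = 1  ← one
n=9: ⌈2560/307⌉−⌈2304/307⌉ = 9−8 = 1  ← one
n=10: ⌈2816/307⌉−⌈2560/307⌉ = 10−9 = 1  ← one
n=11: ⌈3072/307⌉−⌈2816/307⌉ = 11−10 = 1  ← one
n=12: ⌈3328/307⌉−⌈3072/307⌉ = 11−11 = 0
n=13: ⌈3584/307⌉−⌈3328/307⌉ = 12−11 = 1  ← one
positions of the first 12 ones: 0 1 2 3 4 5 7 8 9 10 11 13


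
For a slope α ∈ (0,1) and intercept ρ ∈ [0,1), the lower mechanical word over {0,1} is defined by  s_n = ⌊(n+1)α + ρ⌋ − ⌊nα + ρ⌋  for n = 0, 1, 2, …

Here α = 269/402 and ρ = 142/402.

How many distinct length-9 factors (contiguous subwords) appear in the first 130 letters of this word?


t_n = ⌊(n·269+142)/402⌋ for n = 0 … 130:
  n=0…9: ⌊142/402⌋=0 ⌊411/402⌋=1 ⌊680/402⌋=1 ⌊949/402⌋=2 ⌊1218/402⌋=3 ⌊1487/402⌋=3 ⌊1756/402⌋=4 ⌊2025/402⌋=5 ⌊2294/402⌋=5 ⌊2563/402⌋=6
  n=10…19: ⌊2832/402⌋=7 ⌊3101/402⌋=7 ⌊3370/402⌋=8 ⌊3639/402⌋=9 ⌊3908/402⌋=9 ⌊4177/402⌋=10 ⌊4446/402⌋=11 ⌊4715/402⌋=11 ⌊4984/402⌋=12 ⌊5253/402⌋=13
  n=20…29: ⌊5522/402⌋=13 ⌊5791/402⌋=14 ⌊6060/402⌋=15 ⌊6329/402⌋=15 ⌊6598/402⌋=16 ⌊6867/402⌋=17 ⌊7136/402⌋=17 ⌊7405/402⌋=18 ⌊7674/402⌋=19 ⌊7943/402⌋=19
  n=30…39: ⌊8212/402⌋=20 ⌊8481/402⌋=21 ⌊8750/402⌋=21 ⌊9019/402⌋=22 ⌊9288/402⌋=23 ⌊9557/402⌋=23 ⌊9826/402⌋=24 ⌊10095/402⌋=25 ⌊10364/402⌋=25 ⌊10633/402⌋=26
  n=40…49: ⌊10902/402⌋=27 ⌊11171/402⌋=27 ⌊11440/402⌋=28 ⌊11709/402⌋=29 ⌊11978/402⌋=29 ⌊12247/402⌋=30 ⌊12516/402⌋=31 ⌊12785/402⌋=31 ⌊13054/402⌋=32 ⌊13323/402⌋=33
  n=50…59: ⌊13592/402⌋=33 ⌊13861/402⌋=34 ⌊14130/402⌋=35 ⌊14399/402⌋=35 ⌊14668/402⌋=36 ⌊14937/402⌋=37 ⌊15206/402⌋=37 ⌊15475/402⌋=38 ⌊15744/402⌋=39 ⌊16013/402⌋=39
  n=60…69: ⌊16282/402⌋=40 ⌊16551/402⌋=41 ⌊16820/402⌋=41 ⌊17089/402⌋=42 ⌊17358/402⌋=43 ⌊17627/402⌋=43 ⌊17896/402⌋=44 ⌊18165/402⌋=45 ⌊18434/402⌋=45 ⌊18703/402⌋=46
  n=70…79: ⌊18972/402⌋=47 ⌊19241/402⌋=47 ⌊19510/402⌋=48 ⌊19779/402⌋=49 ⌊20048/402⌋=49 ⌊20317/402⌋=50 ⌊20586/402⌋=51 ⌊20855/402⌋=51 ⌊21124/402⌋=52 ⌊21393/402⌋=53
  n=80…89: ⌊21662/402⌋=53 ⌊21931/402⌋=54 ⌊22200/402⌋=55 ⌊22469/402⌋=55 ⌊22738/402⌋=56 ⌊23007/402⌋=57 ⌊23276/402⌋=57 ⌊23545/402⌋=58 ⌊23814/402⌋=59 ⌊24083/402⌋=59
  n=90…99: ⌊24352/402⌋=60 ⌊24621/402⌋=61 ⌊24890/402⌋=61 ⌊25159/402⌋=62 ⌊25428/402⌋=63 ⌊25697/402⌋=63 ⌊25966/402⌋=64 ⌊26235/402⌋=65 ⌊26504/402⌋=65 ⌊26773/402⌋=66
  n=100…109: ⌊27042/402⌋=67 ⌊27311/402⌋=67 ⌊27580/402⌋=68 ⌊27849/402⌋=69 ⌊28118/402⌋=69 ⌊28387/402⌋=70 ⌊28656/402⌋=71 ⌊28925/402⌋=71 ⌊29194/402⌋=72 ⌊29463/402⌋=73
  n=110…119: ⌊29732/402⌋=73 ⌊30001/402⌋=74 ⌊30270/402⌋=75 ⌊30539/402⌋=75 ⌊30808/402⌋=76 ⌊31077/402⌋=77 ⌊31346/402⌋=77 ⌊31615/402⌋=78 ⌊31884/402⌋=79 ⌊32153/402⌋=79
  n=120…129: ⌊32422/402⌋=80 ⌊32691/402⌋=81 ⌊32960/402⌋=81 ⌊33229/402⌋=82 ⌊33498/402⌋=83 ⌊33767/402⌋=83 ⌊34036/402⌋=84 ⌊34305/402⌋=85 ⌊34574/402⌋=86 ⌊34843/402⌋=86
  n=130: ⌊35112/402⌋=87
s_n = t_(n+1) − t_n for n = 0 … 129 gives
prefix = 1011011011011011011011011011011011011011011011011011011011011011011011011011011011011011011011011011011011011011011011011011011101
slide a length-9 window over [0..8] … [121..129] (122 windows); first occurrence of each distinct factor:
  [  0..  8] 101101101
  [  1..  9] 011011011
  [  2.. 10] 110110110
  [119..127] 110110111
  [120..128] 101101110
  [121..129] 011011101
  (the other 116 windows repeat one of these)
distinct factors: {011011011, 011011101, 101101101, 101101110, 110110110, 110110111}
count = 6  (Sturmian bound for length 9 is 10)

6


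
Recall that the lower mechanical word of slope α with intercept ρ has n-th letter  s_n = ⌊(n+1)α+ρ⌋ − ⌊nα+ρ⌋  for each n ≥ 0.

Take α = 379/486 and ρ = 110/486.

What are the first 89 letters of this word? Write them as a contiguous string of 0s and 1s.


10111011110111011110111011110111011110111011110111011110111101110111101110111101110111101

n=0: ⌊(1·379+110)/486⌋ − ⌊(0·379+110)/486⌋ = ⌊489/486⌋ − ⌊110/486⌋ = 1 − 0 = 1
n=1: ⌊(2·379+110)/486⌋ − ⌊(1·379+110)/486⌋ = ⌊868/486⌋ − ⌊489/486⌋ = 1 − 1 = 0
n=2: ⌊(3·379+110)/486⌋ − ⌊(2·379+110)/486⌋ = ⌊1247/486⌋ − ⌊868/486⌋ = 2 − 1 = 1
n=3: ⌊(4·379+110)/486⌋ − ⌊(3·379+110)/486⌋ = ⌊1626/486⌋ − ⌊1247/486⌋ = 3 − 2 = 1
n=4: ⌊(5·379+110)/486⌋ − ⌊(4·379+110)/486⌋ = ⌊2005/486⌋ − ⌊1626/486⌋ = 4 − 3 = 1
n=5: ⌊(6·379+110)/486⌋ − ⌊(5·379+110)/486⌋ = ⌊2384/486⌋ − ⌊2005/486⌋ = 4 − 4 = 0
n=6: ⌊(7·379+110)/486⌋ − ⌊(6·379+110)/486⌋ = ⌊2763/486⌋ − ⌊2384/486⌋ = 5 − 4 = 1
n=7: ⌊(8·379+110)/486⌋ − ⌊(7·379+110)/486⌋ = ⌊3142/486⌋ − ⌊2763/486⌋ = 6 − 5 = 1
n=8: ⌊(9·379+110)/486⌋ − ⌊(8·379+110)/486⌋ = ⌊3521/486⌋ − ⌊3142/486⌋ = 7 − 6 = 1
n=9: ⌊(10·379+110)/486⌋ − ⌊(9·379+110)/486⌋ = ⌊3900/486⌋ − ⌊3521/486⌋ = 8 − 7 = 1
n=10: ⌊(11·379+110)/486⌋ − ⌊(10·379+110)/486⌋ = ⌊4279/486⌋ − ⌊3900/486⌋ = 8 − 8 = 0
n=11: ⌊(12·379+110)/486⌋ − ⌊(11·379+110)/486⌋ = ⌊4658/486⌋ − ⌊4279/486⌋ = 9 − 8 = 1
n=12: ⌊(13·379+110)/486⌋ − ⌊(12·379+110)/486⌋ = ⌊5037/486⌋ − ⌊4658/486⌋ = 10 − 9 = 1
n=13: ⌊(14·379+110)/486⌋ − ⌊(13·379+110)/486⌋ = ⌊5416/486⌋ − ⌊5037/486⌋ = 11 − 10 = 1
n=14: ⌊(15·379+110)/486⌋ − ⌊(14·379+110)/486⌋ = ⌊5795/486⌋ − ⌊5416/486⌋ = 11 − 11 = 0
n=15: ⌊(16·379+110)/486⌋ − ⌊(15·379+110)/486⌋ = ⌊6174/486⌋ − ⌊5795/486⌋ = 12 − 11 = 1
n=16: ⌊(17·379+110)/486⌋ − ⌊(16·379+110)/486⌋ = ⌊6553/486⌋ − ⌊6174/486⌋ = 13 − 12 = 1
n=17: ⌊(18·379+110)/486⌋ − ⌊(17·379+110)/486⌋ = ⌊6932/486⌋ − ⌊6553/486⌋ = 14 − 13 = 1
n=18: ⌊(19·379+110)/486⌋ − ⌊(18·379+110)/486⌋ = ⌊7311/486⌋ − ⌊6932/486⌋ = 15 − 14 = 1
n=19: ⌊(20·379+110)/486⌋ − ⌊(19·379+110)/486⌋ = ⌊7690/486⌋ − ⌊7311/486⌋ = 15 − 15 = 0
n=20: ⌊(21·379+110)/486⌋ − ⌊(20·379+110)/486⌋ = ⌊8069/486⌋ − ⌊7690/486⌋ = 16 − 15 = 1
n=21: ⌊(22·379+110)/486⌋ − ⌊(21·379+110)/486⌋ = ⌊8448/486⌋ − ⌊8069/486⌋ = 17 − 16 = 1
n=22: ⌊(23·379+110)/486⌋ − ⌊(22·379+110)/486⌋ = ⌊8827/486⌋ − ⌊8448/486⌋ = 18 − 17 = 1
n=23: ⌊(24·379+110)/486⌋ − ⌊(23·379+110)/486⌋ = ⌊9206/486⌋ − ⌊8827/486⌋ = 18 − 18 = 0
n=24: ⌊(25·379+110)/486⌋ − ⌊(24·379+110)/486⌋ = ⌊9585/486⌋ − ⌊9206/486⌋ = 19 − 18 = 1
n=25: ⌊(26·379+110)/486⌋ − ⌊(25·379+110)/486⌋ = ⌊9964/486⌋ − ⌊9585/486⌋ = 20 − 19 = 1
n=26: ⌊(27·379+110)/486⌋ − ⌊(26·379+110)/486⌋ = ⌊10343/486⌋ − ⌊9964/486⌋ = 21 − 20 = 1
n=27: ⌊(28·379+110)/486⌋ − ⌊(27·379+110)/486⌋ = ⌊10722/486⌋ − ⌊10343/486⌋ = 22 − 21 = 1
n=28: ⌊(29·379+110)/486⌋ − ⌊(28·379+110)/486⌋ = ⌊11101/486⌋ − ⌊10722/486⌋ = 22 − 22 = 0
n=29: ⌊(30·379+110)/486⌋ − ⌊(29·379+110)/486⌋ = ⌊11480/486⌋ − ⌊11101/486⌋ = 23 − 22 = 1
n=30: ⌊(31·379+110)/486⌋ − ⌊(30·379+110)/486⌋ = ⌊11859/486⌋ − ⌊11480/486⌋ = 24 − 23 = 1
n=31: ⌊(32·379+110)/486⌋ − ⌊(31·379+110)/486⌋ = ⌊12238/486⌋ − ⌊11859/486⌋ = 25 − 24 = 1
n=32: ⌊(33·379+110)/486⌋ − ⌊(32·379+110)/486⌋ = ⌊12617/486⌋ − ⌊12238/486⌋ = 25 − 25 = 0
n=33: ⌊(34·379+110)/486⌋ − ⌊(33·379+110)/486⌋ = ⌊12996/486⌋ − ⌊12617/486⌋ = 26 − 25 = 1
n=34: ⌊(35·379+110)/486⌋ − ⌊(34·379+110)/486⌋ = ⌊13375/486⌋ − ⌊12996/486⌋ = 27 − 26 = 1
n=35: ⌊(36·379+110)/486⌋ − ⌊(35·379+110)/486⌋ = ⌊13754/486⌋ − ⌊13375/486⌋ = 28 − 27 = 1
n=36: ⌊(37·379+110)/486⌋ − ⌊(36·379+110)/486⌋ = ⌊14133/486⌋ − ⌊13754/486⌋ = 29 − 28 = 1
n=37: ⌊(38·379+110)/486⌋ − ⌊(37·379+110)/486⌋ = ⌊14512/486⌋ − ⌊14133/486⌋ = 29 − 29 = 0
n=38: ⌊(39·379+110)/486⌋ − ⌊(38·379+110)/486⌋ = ⌊14891/486⌋ − ⌊14512/486⌋ = 30 − 29 = 1
n=39: ⌊(40·379+110)/486⌋ − ⌊(39·379+110)/486⌋ = ⌊15270/486⌋ − ⌊14891/486⌋ = 31 − 30 = 1
n=40: ⌊(41·379+110)/486⌋ − ⌊(40·379+110)/486⌋ = ⌊15649/486⌋ − ⌊15270/486⌋ = 32 − 31 = 1
n=41: ⌊(42·379+110)/486⌋ − ⌊(41·379+110)/486⌋ = ⌊16028/486⌋ − ⌊15649/486⌋ = 32 − 32 = 0
n=42: ⌊(43·379+110)/486⌋ − ⌊(42·379+110)/486⌋ = ⌊16407/486⌋ − ⌊16028/486⌋ = 33 − 32 = 1
n=43: ⌊(44·379+110)/486⌋ − ⌊(43·379+110)/486⌋ = ⌊16786/486⌋ − ⌊16407/486⌋ = 34 − 33 = 1
n=44: ⌊(45·379+110)/486⌋ − ⌊(44·379+110)/486⌋ = ⌊17165/486⌋ − ⌊16786/486⌋ = 35 − 34 = 1
n=45: ⌊(46·379+110)/486⌋ − ⌊(45·379+110)/486⌋ = ⌊17544/486⌋ − ⌊17165/486⌋ = 36 − 35 = 1
n=46: ⌊(47·379+110)/486⌋ − ⌊(46·379+110)/486⌋ = ⌊17923/486⌋ − ⌊17544/486⌋ = 36 − 36 = 0
n=47: ⌊(48·379+110)/486⌋ − ⌊(47·379+110)/486⌋ = ⌊18302/486⌋ − ⌊17923/486⌋ = 37 − 36 = 1
n=48: ⌊(49·379+110)/486⌋ − ⌊(48·379+110)/486⌋ = ⌊18681/486⌋ − ⌊18302/486⌋ = 38 − 37 = 1
n=49: ⌊(50·379+110)/486⌋ − ⌊(49·379+110)/486⌋ = ⌊19060/486⌋ − ⌊18681/486⌋ = 39 − 38 = 1
n=50: ⌊(51·379+110)/486⌋ − ⌊(50·379+110)/486⌋ = ⌊19439/486⌋ − ⌊19060/486⌋ = 39 − 39 = 0
n=51: ⌊(52·379+110)/486⌋ − ⌊(51·379+110)/486⌋ = ⌊19818/486⌋ − ⌊19439/486⌋ = 40 − 39 = 1
n=52: ⌊(53·379+110)/486⌋ − ⌊(52·379+110)/486⌋ = ⌊20197/486⌋ − ⌊19818/486⌋ = 41 − 40 = 1
n=53: ⌊(54·379+110)/486⌋ − ⌊(53·379+110)/486⌋ = ⌊20576/486⌋ − ⌊20197/486⌋ = 42 − 41 = 1
n=54: ⌊(55·379+110)/486⌋ − ⌊(54·379+110)/486⌋ = ⌊20955/486⌋ − ⌊20576/486⌋ = 43 − 42 = 1
n=55: ⌊(56·379+110)/486⌋ − ⌊(55·379+110)/486⌋ = ⌊21334/486⌋ − ⌊20955/486⌋ = 43 − 43 = 0
n=56: ⌊(57·379+110)/486⌋ − ⌊(56·379+110)/486⌋ = ⌊21713/486⌋ − ⌊21334/486⌋ = 44 − 43 = 1
n=57: ⌊(58·379+110)/486⌋ − ⌊(57·379+110)/486⌋ = ⌊22092/486⌋ − ⌊21713/486⌋ = 45 − 44 = 1
n=58: ⌊(59·379+110)/486⌋ − ⌊(58·379+110)/486⌋ = ⌊22471/486⌋ − ⌊22092/486⌋ = 46 − 45 = 1
n=59: ⌊(60·379+110)/486⌋ − ⌊(59·379+110)/486⌋ = ⌊22850/486⌋ − ⌊22471/486⌋ = 47 − 46 = 1
n=60: ⌊(61·379+110)/486⌋ − ⌊(60·379+110)/486⌋ = ⌊23229/486⌋ − ⌊22850/486⌋ = 47 − 47 = 0
n=61: ⌊(62·379+110)/486⌋ − ⌊(61·379+110)/486⌋ = ⌊23608/486⌋ − ⌊23229/486⌋ = 48 − 47 = 1
n=62: ⌊(63·379+110)/486⌋ − ⌊(62·379+110)/486⌋ = ⌊23987/486⌋ − ⌊23608/486⌋ = 49 − 48 = 1
n=63: ⌊(64·379+110)/486⌋ − ⌊(63·379+110)/486⌋ = ⌊24366/486⌋ − ⌊23987/486⌋ = 50 − 49 = 1
n=64: ⌊(65·379+110)/486⌋ − ⌊(64·379+110)/486⌋ = ⌊24745/486⌋ − ⌊24366/486⌋ = 50 − 50 = 0
n=65: ⌊(66·379+110)/486⌋ − ⌊(65·379+110)/486⌋ = ⌊25124/486⌋ − ⌊24745/486⌋ = 51 − 50 = 1
n=66: ⌊(67·379+110)/486⌋ − ⌊(66·379+110)/486⌋ = ⌊25503/486⌋ − ⌊25124/486⌋ = 52 − 51 = 1
n=67: ⌊(68·379+110)/486⌋ − ⌊(67·379+110)/486⌋ = ⌊25882/486⌋ − ⌊25503/486⌋ = 53 − 52 = 1
n=68: ⌊(69·379+110)/486⌋ − ⌊(68·379+110)/486⌋ = ⌊26261/486⌋ − ⌊25882/486⌋ = 54 − 53 = 1
n=69: ⌊(70·379+110)/486⌋ − ⌊(69·379+110)/486⌋ = ⌊26640/486⌋ − ⌊26261/486⌋ = 54 − 54 = 0
n=70: ⌊(71·379+110)/486⌋ − ⌊(70·379+110)/486⌋ = ⌊27019/486⌋ − ⌊26640/486⌋ = 55 − 54 = 1
n=71: ⌊(72·379+110)/486⌋ − ⌊(71·379+110)/486⌋ = ⌊27398/486⌋ − ⌊27019/486⌋ = 56 − 55 = 1
n=72: ⌊(73·379+110)/486⌋ − ⌊(72·379+110)/486⌋ = ⌊27777/486⌋ − ⌊27398/486⌋ = 57 − 56 = 1
n=73: ⌊(74·379+110)/486⌋ − ⌊(73·379+110)/486⌋ = ⌊28156/486⌋ − ⌊27777/486⌋ = 57 − 57 = 0
n=74: ⌊(75·379+110)/486⌋ − ⌊(74·379+110)/486⌋ = ⌊28535/486⌋ − ⌊28156/486⌋ = 58 − 57 = 1
n=75: ⌊(76·379+110)/486⌋ − ⌊(75·379+110)/486⌋ = ⌊28914/486⌋ − ⌊28535/486⌋ = 59 − 58 = 1
n=76: ⌊(77·379+110)/486⌋ − ⌊(76·379+110)/486⌋ = ⌊29293/486⌋ − ⌊28914/486⌋ = 60 − 59 = 1
n=77: ⌊(78·379+110)/486⌋ − ⌊(77·379+110)/486⌋ = ⌊29672/486⌋ − ⌊29293/486⌋ = 61 − 60 = 1
n=78: ⌊(79·379+110)/486⌋ − ⌊(78·379+110)/486⌋ = ⌊30051/486⌋ − ⌊29672/486⌋ = 61 − 61 = 0
n=79: ⌊(80·379+110)/486⌋ − ⌊(79·379+110)/486⌋ = ⌊30430/486⌋ − ⌊30051/486⌋ = 62 − 61 = 1
n=80: ⌊(81·379+110)/486⌋ − ⌊(80·379+110)/486⌋ = ⌊30809/486⌋ − ⌊30430/486⌋ = 63 − 62 = 1
n=81: ⌊(82·379+110)/486⌋ − ⌊(81·379+110)/486⌋ = ⌊31188/486⌋ − ⌊30809/486⌋ = 64 − 63 = 1
n=82: ⌊(83·379+110)/486⌋ − ⌊(82·379+110)/486⌋ = ⌊31567/486⌋ − ⌊31188/486⌋ = 64 − 64 = 0
n=83: ⌊(84·379+110)/486⌋ − ⌊(83·379+110)/486⌋ = ⌊31946/486⌋ − ⌊31567/486⌋ = 65 − 64 = 1
n=84: ⌊(85·379+110)/486⌋ − ⌊(84·379+110)/486⌋ = ⌊32325/486⌋ − ⌊31946/486⌋ = 66 − 65 = 1
n=85: ⌊(86·379+110)/486⌋ − ⌊(85·379+110)/486⌋ = ⌊32704/486⌋ − ⌊32325/486⌋ = 67 − 66 = 1
n=86: ⌊(87·379+110)/486⌋ − ⌊(86·379+110)/486⌋ = ⌊33083/486⌋ − ⌊32704/486⌋ = 68 − 67 = 1
n=87: ⌊(88·379+110)/486⌋ − ⌊(87·379+110)/486⌋ = ⌊33462/486⌋ − ⌊33083/486⌋ = 68 − 68 = 0
n=88: ⌊(89·379+110)/486⌋ − ⌊(88·379+110)/486⌋ = ⌊33841/486⌋ − ⌊33462/486⌋ = 69 − 68 = 1


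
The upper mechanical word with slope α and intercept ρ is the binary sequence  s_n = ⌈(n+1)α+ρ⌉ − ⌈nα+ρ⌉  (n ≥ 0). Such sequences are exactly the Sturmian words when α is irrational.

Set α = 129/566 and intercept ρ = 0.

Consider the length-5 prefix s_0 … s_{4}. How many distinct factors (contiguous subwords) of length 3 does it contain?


3

t_n = ⌈(n·129)/566⌉ for n = 0 … 5:
  n=0…5: ⌈0/566⌉=0 ⌈129/566⌉=1 ⌈258/566⌉=1 ⌈387/566⌉=1 ⌈516/566⌉=1 ⌈645/566⌉=2
s_n = t_(n+1) − t_n for n = 0 … 4 gives
prefix = 10001
slide a length-3 window over [0..2] … [2..4] (3 windows); first occurrence of each distinct factor:
  [  0..  2] 100
  [  1..  3] 000
  [  2..  4] 001
distinct factors: {000, 001, 100}
count = 3  (Sturmian bound for length 3 is 4)


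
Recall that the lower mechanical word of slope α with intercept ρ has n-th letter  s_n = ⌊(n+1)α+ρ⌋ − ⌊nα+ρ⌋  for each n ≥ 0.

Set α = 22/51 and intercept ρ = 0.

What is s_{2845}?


0

(n+1)α + ρ = (2846·22) / 51 = 62612/51
nα + ρ     = (2845·22) / 51 = 62590/51
⌊62612/51⌋ = 1227,  ⌊62590/51⌋ = 1227
s_{2845} = 1227 − 1227 = 0


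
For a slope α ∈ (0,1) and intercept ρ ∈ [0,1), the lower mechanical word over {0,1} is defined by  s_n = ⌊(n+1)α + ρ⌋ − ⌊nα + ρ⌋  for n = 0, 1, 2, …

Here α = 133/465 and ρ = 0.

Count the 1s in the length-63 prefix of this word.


18

#1s = Σ_{n=0}^{62} s_n = Σ_{n=0}^{62} (⌊(n+1)α+ρ⌋ − ⌊nα+ρ⌋)
the sum telescopes: every ⌊nα+ρ⌋ with 0 < n < 63 appears once with + and once with −, leaving ⌊63α+ρ⌋ − ⌊0·α+ρ⌋
63α + ρ = (63·133) / 465 = 8379/465
ρ = 0/465
⌊8379/465⌋ = 18,  ⌊0/465⌋ = 0
#1s = 18 − 0 = 18


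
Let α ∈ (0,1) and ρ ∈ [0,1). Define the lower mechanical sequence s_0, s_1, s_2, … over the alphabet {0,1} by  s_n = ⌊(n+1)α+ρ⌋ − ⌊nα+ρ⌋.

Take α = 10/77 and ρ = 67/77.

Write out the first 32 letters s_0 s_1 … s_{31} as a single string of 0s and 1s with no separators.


10000000100000001000000010000001

n=0: ⌊(1·10+67)/77⌋ − ⌊(0·10+67)/77⌋ = ⌊77/77⌋ − ⌊67/77⌋ = 1 − 0 = 1
n=1: ⌊(2·10+67)/77⌋ − ⌊(1·10+67)/77⌋ = ⌊87/77⌋ − ⌊77/77⌋ = 1 − 1 = 0
n=2: ⌊(3·10+67)/77⌋ − ⌊(2·10+67)/77⌋ = ⌊97/77⌋ − ⌊87/77⌋ = 1 − 1 = 0
n=3: ⌊(4·10+67)/77⌋ − ⌊(3·10+67)/77⌋ = ⌊107/77⌋ − ⌊97/77⌋ = 1 − 1 = 0
n=4: ⌊(5·10+67)/77⌋ − ⌊(4·10+67)/77⌋ = ⌊117/77⌋ − ⌊107/77⌋ = 1 − 1 = 0
n=5: ⌊(6·10+67)/77⌋ − ⌊(5·10+67)/77⌋ = ⌊127/77⌋ − ⌊117/77⌋ = 1 − 1 = 0
n=6: ⌊(7·10+67)/77⌋ − ⌊(6·10+67)/77⌋ = ⌊137/77⌋ − ⌊127/77⌋ = 1 − 1 = 0
n=7: ⌊(8·10+67)/77⌋ − ⌊(7·10+67)/77⌋ = ⌊147/77⌋ − ⌊137/77⌋ = 1 − 1 = 0
n=8: ⌊(9·10+67)/77⌋ − ⌊(8·10+67)/77⌋ = ⌊157/77⌋ − ⌊147/77⌋ = 2 − 1 = 1
n=9: ⌊(10·10+67)/77⌋ − ⌊(9·10+67)/77⌋ = ⌊167/77⌋ − ⌊157/77⌋ = 2 − 2 = 0
n=10: ⌊(11·10+67)/77⌋ − ⌊(10·10+67)/77⌋ = ⌊177/77⌋ − ⌊167/77⌋ = 2 − 2 = 0
n=11: ⌊(12·10+67)/77⌋ − ⌊(11·10+67)/77⌋ = ⌊187/77⌋ − ⌊177/77⌋ = 2 − 2 = 0
n=12: ⌊(13·10+67)/77⌋ − ⌊(12·10+67)/77⌋ = ⌊197/77⌋ − ⌊187/77⌋ = 2 − 2 = 0
n=13: ⌊(14·10+67)/77⌋ − ⌊(13·10+67)/77⌋ = ⌊207/77⌋ − ⌊197/77⌋ = 2 − 2 = 0
n=14: ⌊(15·10+67)/77⌋ − ⌊(14·10+67)/77⌋ = ⌊217/77⌋ − ⌊207/77⌋ = 2 − 2 = 0
n=15: ⌊(16·10+67)/77⌋ − ⌊(15·10+67)/77⌋ = ⌊227/77⌋ − ⌊217/77⌋ = 2 − 2 = 0
n=16: ⌊(17·10+67)/77⌋ − ⌊(16·10+67)/77⌋ = ⌊237/77⌋ − ⌊227/77⌋ = 3 − 2 = 1
n=17: ⌊(18·10+67)/77⌋ − ⌊(17·10+67)/77⌋ = ⌊247/77⌋ − ⌊237/77⌋ = 3 − 3 = 0
n=18: ⌊(19·10+67)/77⌋ − ⌊(18·10+67)/77⌋ = ⌊257/77⌋ − ⌊247/77⌋ = 3 − 3 = 0
n=19: ⌊(20·10+67)/77⌋ − ⌊(19·10+67)/77⌋ = ⌊267/77⌋ − ⌊257/77⌋ = 3 − 3 = 0
n=20: ⌊(21·10+67)/77⌋ − ⌊(20·10+67)/77⌋ = ⌊277/77⌋ − ⌊267/77⌋ = 3 − 3 = 0
n=21: ⌊(22·10+67)/77⌋ − ⌊(21·10+67)/77⌋ = ⌊287/77⌋ − ⌊277/77⌋ = 3 − 3 = 0
n=22: ⌊(23·10+67)/77⌋ − ⌊(22·10+67)/77⌋ = ⌊297/77⌋ − ⌊287/77⌋ = 3 − 3 = 0
n=23: ⌊(24·10+67)/77⌋ − ⌊(23·10+67)/77⌋ = ⌊307/77⌋ − ⌊297/77⌋ = 3 − 3 = 0
n=24: ⌊(25·10+67)/77⌋ − ⌊(24·10+67)/77⌋ = ⌊317/77⌋ − ⌊307/77⌋ = 4 − 3 = 1
n=25: ⌊(26·10+67)/77⌋ − ⌊(25·10+67)/77⌋ = ⌊327/77⌋ − ⌊317/77⌋ = 4 − 4 = 0
n=26: ⌊(27·10+67)/77⌋ − ⌊(26·10+67)/77⌋ = ⌊337/77⌋ − ⌊327/77⌋ = 4 − 4 = 0
n=27: ⌊(28·10+67)/77⌋ − ⌊(27·10+67)/77⌋ = ⌊347/77⌋ − ⌊337/77⌋ = 4 − 4 = 0
n=28: ⌊(29·10+67)/77⌋ − ⌊(28·10+67)/77⌋ = ⌊357/77⌋ − ⌊347/77⌋ = 4 − 4 = 0
n=29: ⌊(30·10+67)/77⌋ − ⌊(29·10+67)/77⌋ = ⌊367/77⌋ − ⌊357/77⌋ = 4 − 4 = 0
n=30: ⌊(31·10+67)/77⌋ − ⌊(30·10+67)/77⌋ = ⌊377/77⌋ − ⌊367/77⌋ = 4 − 4 = 0
n=31: ⌊(32·10+67)/77⌋ − ⌊(31·10+67)/77⌋ = ⌊387/77⌋ − ⌊377/77⌋ = 5 − 4 = 1
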